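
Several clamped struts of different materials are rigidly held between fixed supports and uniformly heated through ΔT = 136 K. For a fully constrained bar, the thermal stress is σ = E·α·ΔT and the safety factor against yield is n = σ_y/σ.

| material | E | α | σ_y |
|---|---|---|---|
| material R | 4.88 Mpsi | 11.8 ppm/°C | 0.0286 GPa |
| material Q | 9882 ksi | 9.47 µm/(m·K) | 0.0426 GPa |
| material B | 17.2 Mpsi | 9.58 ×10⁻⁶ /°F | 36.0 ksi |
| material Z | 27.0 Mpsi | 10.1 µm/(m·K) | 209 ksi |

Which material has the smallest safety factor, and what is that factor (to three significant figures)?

With everything in SI (GPa, ×10⁻⁶/K, MPa):
  material R: E = 33.65, α = 11.8, σ_y = 28.60 → σ = 54.0 MPa, n = 0.530
  material Q: E = 68.13, α = 9.47, σ_y = 42.60 → σ = 87.8 MPa, n = 0.485
  material B: E = 118.6, α = 17.2, σ_y = 248.2 → σ = 278 MPa, n = 0.892
  material Z: E = 186.2, α = 10.1, σ_y = 1441 → σ = 256 MPa, n = 5.64
Smallest n: material Q with n = 0.485.

material Q, n = 0.485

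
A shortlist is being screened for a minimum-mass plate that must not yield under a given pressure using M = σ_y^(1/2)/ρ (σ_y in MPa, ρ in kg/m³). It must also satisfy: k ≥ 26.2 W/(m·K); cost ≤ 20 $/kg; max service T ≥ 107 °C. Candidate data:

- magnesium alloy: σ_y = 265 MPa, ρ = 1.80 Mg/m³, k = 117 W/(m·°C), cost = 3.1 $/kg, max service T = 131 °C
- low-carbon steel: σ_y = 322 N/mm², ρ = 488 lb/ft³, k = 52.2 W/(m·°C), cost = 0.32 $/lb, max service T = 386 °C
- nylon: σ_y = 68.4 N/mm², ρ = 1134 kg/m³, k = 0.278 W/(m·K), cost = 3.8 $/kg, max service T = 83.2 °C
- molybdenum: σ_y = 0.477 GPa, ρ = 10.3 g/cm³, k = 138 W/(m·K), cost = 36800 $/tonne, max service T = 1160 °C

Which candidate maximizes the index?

Screen on constraints: k ≥ 26.2 W/(m·K); cost ≤ 20 $/kg; max service T ≥ 107 °C. Survivors: magnesium alloy, low-carbon steel.
Convert each candidate to consistent units, then evaluate M:
  magnesium alloy: σ_y = 265.0 MPa, ρ = 1800 kg/m³
  low-carbon steel: σ_y = 322.0 MPa, ρ = 7817 kg/m³
  magnesium alloy: M = 9.04×10⁻³
  low-carbon steel: M = 2.30×10⁻³
The maximum is for magnesium alloy.

magnesium alloy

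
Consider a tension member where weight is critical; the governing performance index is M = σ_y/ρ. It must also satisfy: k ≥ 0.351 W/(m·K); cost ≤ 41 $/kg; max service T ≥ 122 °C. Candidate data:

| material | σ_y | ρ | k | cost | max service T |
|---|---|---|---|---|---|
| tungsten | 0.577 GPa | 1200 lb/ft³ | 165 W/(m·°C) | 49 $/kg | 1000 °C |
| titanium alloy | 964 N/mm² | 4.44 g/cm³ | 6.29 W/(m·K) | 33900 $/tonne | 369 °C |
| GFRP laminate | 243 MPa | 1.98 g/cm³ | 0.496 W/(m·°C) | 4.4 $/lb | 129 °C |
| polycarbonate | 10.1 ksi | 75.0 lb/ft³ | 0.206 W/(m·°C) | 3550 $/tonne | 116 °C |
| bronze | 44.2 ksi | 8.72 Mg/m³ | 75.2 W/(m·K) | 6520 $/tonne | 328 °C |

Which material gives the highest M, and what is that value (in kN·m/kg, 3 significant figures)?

Screen on constraints: k ≥ 0.351 W/(m·K); cost ≤ 41 $/kg; max service T ≥ 122 °C. Survivors: titanium alloy, GFRP laminate, bronze.
Putting every candidate on a common basis:
  titanium alloy: σ_y = 964.0 MPa, ρ = 4440 kg/m³
  GFRP laminate: σ_y = 243.0 MPa, ρ = 1980 kg/m³
  bronze: σ_y = 304.7 MPa, ρ = 8720 kg/m³
  titanium alloy: M = 217 kN·m/kg
  GFRP laminate: M = 123 kN·m/kg
  bronze: M = 34.9 kN·m/kg
The maximum is for titanium alloy.

titanium alloy, M = 217 kN·m/kg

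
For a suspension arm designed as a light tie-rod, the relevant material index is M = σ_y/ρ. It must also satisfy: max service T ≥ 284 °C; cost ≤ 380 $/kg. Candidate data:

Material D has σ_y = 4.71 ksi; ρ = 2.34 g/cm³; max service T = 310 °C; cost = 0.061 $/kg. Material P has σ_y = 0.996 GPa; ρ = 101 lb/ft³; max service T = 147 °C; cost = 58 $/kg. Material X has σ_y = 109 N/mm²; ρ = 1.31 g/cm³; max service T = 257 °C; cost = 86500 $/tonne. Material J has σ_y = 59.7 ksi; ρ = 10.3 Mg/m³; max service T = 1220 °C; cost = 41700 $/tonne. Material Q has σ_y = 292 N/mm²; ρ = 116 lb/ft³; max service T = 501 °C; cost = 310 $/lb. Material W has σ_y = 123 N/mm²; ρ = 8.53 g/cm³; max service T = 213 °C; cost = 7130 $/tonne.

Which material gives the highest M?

Screen on constraints: max service T ≥ 284 °C; cost ≤ 380 $/kg. Survivors: material D, material J.
After converting to SI:
  material D: σ_y = 32.47 MPa, ρ = 2340 kg/m³
  material J: σ_y = 411.6 MPa, ρ = 10300 kg/m³
  material J: M = 40.0 kN·m/kg
  material D: M = 13.9 kN·m/kg
Material J has the largest M.

material J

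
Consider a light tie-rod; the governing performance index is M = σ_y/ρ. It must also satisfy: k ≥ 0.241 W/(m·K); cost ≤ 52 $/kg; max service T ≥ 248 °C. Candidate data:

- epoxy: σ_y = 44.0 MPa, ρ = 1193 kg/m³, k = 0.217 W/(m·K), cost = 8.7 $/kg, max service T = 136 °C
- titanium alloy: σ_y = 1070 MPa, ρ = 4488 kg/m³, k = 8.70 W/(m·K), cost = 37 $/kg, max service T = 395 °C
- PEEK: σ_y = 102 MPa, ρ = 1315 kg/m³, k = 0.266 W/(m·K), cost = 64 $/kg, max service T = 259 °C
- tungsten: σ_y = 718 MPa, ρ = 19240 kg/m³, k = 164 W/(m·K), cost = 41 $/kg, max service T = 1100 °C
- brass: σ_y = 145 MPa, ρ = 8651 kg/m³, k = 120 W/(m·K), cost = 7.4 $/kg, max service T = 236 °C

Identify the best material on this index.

Screen on constraints: k ≥ 0.241 W/(m·K); cost ≤ 52 $/kg; max service T ≥ 248 °C. Survivors: titanium alloy, tungsten.
Computing M directly (units already consistent):
  titanium alloy: M = 238 kN·m/kg
  tungsten: M = 37.3 kN·m/kg
The maximum is for titanium alloy.

titanium alloy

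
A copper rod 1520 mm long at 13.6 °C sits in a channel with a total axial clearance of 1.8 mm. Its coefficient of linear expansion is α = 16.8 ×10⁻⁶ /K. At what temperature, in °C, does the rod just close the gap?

84.1 °C

α·L₀·ΔT = 1.8 mm ⇒ ΔT = 1.8 / (16.8×10⁻⁶ × 1520.0) = 70.49 K.
T = 13.6 + 70.49 = 84.09 °C.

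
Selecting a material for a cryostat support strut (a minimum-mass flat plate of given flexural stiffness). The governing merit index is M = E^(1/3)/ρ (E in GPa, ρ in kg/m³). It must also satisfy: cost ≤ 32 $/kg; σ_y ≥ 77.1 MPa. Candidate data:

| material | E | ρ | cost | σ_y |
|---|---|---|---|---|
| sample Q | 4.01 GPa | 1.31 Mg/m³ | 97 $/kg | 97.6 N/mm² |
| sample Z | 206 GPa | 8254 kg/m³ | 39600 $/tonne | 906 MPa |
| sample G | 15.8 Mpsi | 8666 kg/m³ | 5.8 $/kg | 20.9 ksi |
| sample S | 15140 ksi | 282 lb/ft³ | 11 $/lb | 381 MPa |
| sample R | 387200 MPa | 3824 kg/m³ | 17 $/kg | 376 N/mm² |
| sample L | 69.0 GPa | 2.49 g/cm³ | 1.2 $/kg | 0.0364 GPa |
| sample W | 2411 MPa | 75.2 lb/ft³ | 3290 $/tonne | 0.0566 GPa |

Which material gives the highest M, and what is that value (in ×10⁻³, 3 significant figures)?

sample R, M = 1.91×10⁻³

Screen on constraints: cost ≤ 32 $/kg; σ_y ≥ 77.1 MPa. Survivors: sample G, sample S, sample R.
Putting every candidate on a common basis:
  sample G: E = 108.9 GPa, ρ = 8666 kg/m³
  sample S: E = 104.4 GPa, ρ = 4517 kg/m³
  sample R: E = 387.2 GPa, ρ = 3824 kg/m³
  sample R: M = 1.91×10⁻³
  sample S: M = 1.04×10⁻³
  sample G: M = 0.551×10⁻³
Sample R ranks first.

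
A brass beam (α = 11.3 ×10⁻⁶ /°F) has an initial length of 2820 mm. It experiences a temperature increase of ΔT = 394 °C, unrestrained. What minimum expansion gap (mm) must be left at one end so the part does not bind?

22.6 mm

Convert α: 11.3×10⁻⁶/°F × (9/5) = 20.3×10⁻⁶/K.
ΔL = α·L₀·ΔT = 20.3×10⁻⁶ × 2820 mm × 394.0 K = 22.6 mm.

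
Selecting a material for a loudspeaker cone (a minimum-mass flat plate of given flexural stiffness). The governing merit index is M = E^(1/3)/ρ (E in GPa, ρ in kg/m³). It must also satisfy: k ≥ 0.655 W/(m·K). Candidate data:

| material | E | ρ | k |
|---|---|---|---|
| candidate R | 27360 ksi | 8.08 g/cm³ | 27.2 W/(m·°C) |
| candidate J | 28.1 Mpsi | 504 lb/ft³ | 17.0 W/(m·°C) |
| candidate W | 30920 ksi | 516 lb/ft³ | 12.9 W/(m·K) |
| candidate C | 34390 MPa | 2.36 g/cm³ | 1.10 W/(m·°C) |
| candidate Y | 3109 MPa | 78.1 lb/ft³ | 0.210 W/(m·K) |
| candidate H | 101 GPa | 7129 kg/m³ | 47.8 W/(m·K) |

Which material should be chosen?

candidate C

Screen on constraints: k ≥ 0.655 W/(m·K). Survivors: candidate R, candidate J, candidate W, candidate C, candidate H.
Convert each candidate to consistent units, then evaluate M:
  candidate R: E = 188.6 GPa, ρ = 8080 kg/m³
  candidate J: E = 193.7 GPa, ρ = 8073 kg/m³
  candidate W: E = 213.2 GPa, ρ = 8266 kg/m³
  candidate C: E = 34.39 GPa, ρ = 2360 kg/m³
  candidate H: E = 101.0 GPa, ρ = 7129 kg/m³
  candidate C: M = 1.38×10⁻³
  candidate W: M = 0.723×10⁻³
  candidate J: M = 0.717×10⁻³
  candidate R: M = 0.710×10⁻³
  candidate H: M = 0.653×10⁻³
Highest index: candidate C.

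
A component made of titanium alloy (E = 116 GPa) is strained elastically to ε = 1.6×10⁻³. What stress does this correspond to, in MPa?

σ = E·ε = 116000 MPa × 1.6×10⁻³ = 186 MPa.

186 MPa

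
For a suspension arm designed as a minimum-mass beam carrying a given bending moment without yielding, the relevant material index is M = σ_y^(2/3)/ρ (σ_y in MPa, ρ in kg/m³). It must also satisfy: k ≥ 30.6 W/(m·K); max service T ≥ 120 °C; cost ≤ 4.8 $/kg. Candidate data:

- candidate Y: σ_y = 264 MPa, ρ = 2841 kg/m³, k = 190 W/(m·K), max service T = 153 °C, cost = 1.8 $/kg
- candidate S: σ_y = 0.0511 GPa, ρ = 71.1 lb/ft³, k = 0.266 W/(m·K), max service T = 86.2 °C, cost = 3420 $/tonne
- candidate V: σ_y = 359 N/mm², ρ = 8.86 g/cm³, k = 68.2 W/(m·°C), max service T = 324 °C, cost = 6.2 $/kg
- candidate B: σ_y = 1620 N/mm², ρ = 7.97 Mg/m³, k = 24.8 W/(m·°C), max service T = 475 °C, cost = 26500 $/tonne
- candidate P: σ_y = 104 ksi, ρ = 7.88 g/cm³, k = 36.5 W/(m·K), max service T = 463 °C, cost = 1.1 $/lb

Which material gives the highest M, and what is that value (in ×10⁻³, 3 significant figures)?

candidate Y, M = 14.5×10⁻³

Screen on constraints: k ≥ 30.6 W/(m·K); max service T ≥ 120 °C; cost ≤ 4.8 $/kg. Survivors: candidate Y, candidate P.
Putting every candidate on a common basis:
  candidate Y: σ_y = 264.0 MPa, ρ = 2841 kg/m³
  candidate P: σ_y = 717.1 MPa, ρ = 7880 kg/m³
  candidate Y: M = 14.5×10⁻³
  candidate P: M = 10.2×10⁻³
Highest index: candidate Y.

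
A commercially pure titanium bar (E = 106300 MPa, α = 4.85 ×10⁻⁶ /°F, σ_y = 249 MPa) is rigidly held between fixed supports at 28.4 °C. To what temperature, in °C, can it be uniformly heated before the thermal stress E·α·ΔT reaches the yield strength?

E = 106300 MPa = 106.3 GPa.
α = 4.85×10⁻⁶/°F × 9/5 = 8.73×10⁻⁶/K.
E·α·ΔT = 249.0 MPa ⇒ ΔT = 249.0 / (106.3×10³ × 8.73×10⁻⁶) = 268.3 K.
T = 28.4 + 268.3 = 296.7 °C.

297 °C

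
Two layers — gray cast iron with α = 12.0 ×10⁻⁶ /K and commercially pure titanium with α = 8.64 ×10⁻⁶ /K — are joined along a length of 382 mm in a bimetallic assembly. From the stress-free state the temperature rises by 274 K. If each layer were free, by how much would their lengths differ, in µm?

Δα = |12.0 − 8.64|×10⁻⁶/K = 3.36×10⁻⁶/K.
ΔL_mismatch = Δα·L·ΔT = 3.36×10⁻⁶ × 382.0 mm × 274.0 K = 352 µm.

352 µm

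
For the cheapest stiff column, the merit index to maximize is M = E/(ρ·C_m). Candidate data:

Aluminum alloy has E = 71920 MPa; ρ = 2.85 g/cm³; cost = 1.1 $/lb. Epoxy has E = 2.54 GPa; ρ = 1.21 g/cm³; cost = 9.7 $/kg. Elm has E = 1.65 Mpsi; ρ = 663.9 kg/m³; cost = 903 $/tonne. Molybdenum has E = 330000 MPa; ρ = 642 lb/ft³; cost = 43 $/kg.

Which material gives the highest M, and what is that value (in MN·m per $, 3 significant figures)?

Putting every candidate on a common basis:
  aluminum alloy: E = 71.92 GPa, ρ = 2850 kg/m³, cost = 2.425 $/kg
  epoxy: E = 2.540 GPa, ρ = 1210 kg/m³, cost = 9.700 $/kg
  elm: E = 11.38 GPa, ρ = 663.9 kg/m³, cost = 0.9030 $/kg
  molybdenum: E = 330.0 GPa, ρ = 10280 kg/m³, cost = 43.00 $/kg
  elm: M = 19.0 MN·m per $
  aluminum alloy: M = 10.4 MN·m per $
  molybdenum: M = 0.746 MN·m per $
  epoxy: M = 0.216 MN·m per $
Highest index: elm.

elm, M = 19.0 MN·m per $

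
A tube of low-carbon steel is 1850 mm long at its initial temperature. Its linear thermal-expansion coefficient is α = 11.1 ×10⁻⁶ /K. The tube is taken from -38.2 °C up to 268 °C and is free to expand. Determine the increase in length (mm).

6.29 mm

ΔT = 268 − (-38.2) = 306.2 K.
ΔL = α·L₀·ΔT = 11.1×10⁻⁶ × 1850 mm × 306.2 K = 6.29 mm.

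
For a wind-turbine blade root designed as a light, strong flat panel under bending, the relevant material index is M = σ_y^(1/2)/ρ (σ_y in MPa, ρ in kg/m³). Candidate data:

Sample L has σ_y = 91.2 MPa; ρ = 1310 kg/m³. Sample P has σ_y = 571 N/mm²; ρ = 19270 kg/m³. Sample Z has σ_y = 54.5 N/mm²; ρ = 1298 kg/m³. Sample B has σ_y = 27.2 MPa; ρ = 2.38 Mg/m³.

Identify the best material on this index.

sample L

After converting to SI:
  sample L: σ_y = 91.20 MPa, ρ = 1310 kg/m³
  sample P: σ_y = 571.0 MPa, ρ = 19270 kg/m³
  sample Z: σ_y = 54.50 MPa, ρ = 1298 kg/m³
  sample B: σ_y = 27.20 MPa, ρ = 2380 kg/m³
  sample L: M = 7.29×10⁻³
  sample Z: M = 5.69×10⁻³
  sample B: M = 2.19×10⁻³
  sample P: M = 1.24×10⁻³
The maximum is for sample L.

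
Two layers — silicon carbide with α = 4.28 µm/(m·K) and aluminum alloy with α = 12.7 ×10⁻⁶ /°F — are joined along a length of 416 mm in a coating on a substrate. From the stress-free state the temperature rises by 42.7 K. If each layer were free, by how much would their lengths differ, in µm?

330 µm

aluminum alloy: α = 12.7×10⁻⁶/°F × 9/5 = 22.9×10⁻⁶/K.
Δα = |4.28 − 22.9|×10⁻⁶/K = 18.6×10⁻⁶/K.
ΔL_mismatch = Δα·L·ΔT = 18.6×10⁻⁶ × 416.0 mm × 42.7 K = 330 µm.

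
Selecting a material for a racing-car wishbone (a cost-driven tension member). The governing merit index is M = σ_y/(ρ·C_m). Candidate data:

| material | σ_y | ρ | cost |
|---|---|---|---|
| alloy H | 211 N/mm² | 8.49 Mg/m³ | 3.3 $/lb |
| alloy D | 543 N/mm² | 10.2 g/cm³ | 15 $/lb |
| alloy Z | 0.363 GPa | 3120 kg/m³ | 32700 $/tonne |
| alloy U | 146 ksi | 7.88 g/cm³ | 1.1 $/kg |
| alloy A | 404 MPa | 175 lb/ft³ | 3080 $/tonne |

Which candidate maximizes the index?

alloy U

Convert each candidate to consistent units, then evaluate M:
  alloy H: σ_y = 211.0 MPa, ρ = 8490 kg/m³, cost = 7.275 $/kg
  alloy D: σ_y = 543.0 MPa, ρ = 10200 kg/m³, cost = 33.07 $/kg
  alloy Z: σ_y = 363.0 MPa, ρ = 3120 kg/m³, cost = 32.70 $/kg
  alloy U: σ_y = 1007 MPa, ρ = 7880 kg/m³, cost = 1.100 $/kg
  alloy A: σ_y = 404.0 MPa, ρ = 2803 kg/m³, cost = 3.080 $/kg
  alloy U: M = 116 kN·m per $
  alloy A: M = 46.8 kN·m per $
  alloy Z: M = 3.56 kN·m per $
  alloy H: M = 3.42 kN·m per $
  alloy D: M = 1.61 kN·m per $
Alloy U ranks first.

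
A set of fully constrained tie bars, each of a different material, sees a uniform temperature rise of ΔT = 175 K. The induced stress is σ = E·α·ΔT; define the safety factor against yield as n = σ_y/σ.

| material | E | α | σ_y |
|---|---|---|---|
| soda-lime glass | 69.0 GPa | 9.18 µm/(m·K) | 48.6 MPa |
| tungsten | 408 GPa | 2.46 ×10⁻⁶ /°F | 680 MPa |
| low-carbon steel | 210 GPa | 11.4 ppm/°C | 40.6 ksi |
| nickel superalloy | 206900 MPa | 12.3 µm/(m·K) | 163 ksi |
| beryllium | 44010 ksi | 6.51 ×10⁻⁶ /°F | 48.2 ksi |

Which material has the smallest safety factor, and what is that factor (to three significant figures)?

In consistent units (E in GPa, α in ×10⁻⁶/K, σ_y in MPa):
  soda-lime glass: E = 69.00, α = 9.18, σ_y = 48.60 → σ = 111 MPa, n = 0.438
  tungsten: E = 408.0, α = 4.43, σ_y = 680.0 → σ = 316 MPa, n = 2.15
  low-carbon steel: E = 210.0, α = 11.4, σ_y = 279.9 → σ = 419 MPa, n = 0.668
  nickel superalloy: E = 206.9, α = 12.3, σ_y = 1124 → σ = 445 MPa, n = 2.52
  beryllium: E = 303.4, α = 11.7, σ_y = 332.3 → σ = 622 MPa, n = 0.534
The minimum is soda-lime glass at n = 0.438.

soda-lime glass, n = 0.438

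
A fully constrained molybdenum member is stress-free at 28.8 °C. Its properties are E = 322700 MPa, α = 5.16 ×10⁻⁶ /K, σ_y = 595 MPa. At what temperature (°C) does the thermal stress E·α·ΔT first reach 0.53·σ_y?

E = 322700 MPa = 322.7 GPa.
E·α·ΔT = 315.4 MPa ⇒ ΔT = 315.4 / (322.7×10³ × 5.16×10⁻⁶) = 189.4 K.
T = 28.8 + 189.4 = 218.2 °C.

218 °C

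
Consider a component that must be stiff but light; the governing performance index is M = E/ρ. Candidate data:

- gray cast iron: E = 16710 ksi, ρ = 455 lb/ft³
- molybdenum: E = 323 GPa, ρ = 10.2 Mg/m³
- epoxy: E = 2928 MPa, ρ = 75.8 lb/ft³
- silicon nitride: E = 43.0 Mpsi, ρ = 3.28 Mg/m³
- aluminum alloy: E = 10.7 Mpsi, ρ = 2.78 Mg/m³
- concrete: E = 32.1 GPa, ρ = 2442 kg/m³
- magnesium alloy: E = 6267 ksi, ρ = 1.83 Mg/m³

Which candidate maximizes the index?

After converting to SI:
  gray cast iron: E = 115.2 GPa, ρ = 7288 kg/m³
  molybdenum: E = 323.0 GPa, ρ = 10200 kg/m³
  epoxy: E = 2.928 GPa, ρ = 1214 kg/m³
  silicon nitride: E = 296.5 GPa, ρ = 3280 kg/m³
  aluminum alloy: E = 73.77 GPa, ρ = 2780 kg/m³
  concrete: E = 32.10 GPa, ρ = 2442 kg/m³
  magnesium alloy: E = 43.21 GPa, ρ = 1830 kg/m³
  silicon nitride: M = 90.4 MN·m/kg
  molybdenum: M = 31.7 MN·m/kg
  aluminum alloy: M = 26.5 MN·m/kg
  magnesium alloy: M = 23.6 MN·m/kg
  gray cast iron: M = 15.8 MN·m/kg
  concrete: M = 13.1 MN·m/kg
  epoxy: M = 2.41 MN·m/kg
Highest index: silicon nitride.

silicon nitride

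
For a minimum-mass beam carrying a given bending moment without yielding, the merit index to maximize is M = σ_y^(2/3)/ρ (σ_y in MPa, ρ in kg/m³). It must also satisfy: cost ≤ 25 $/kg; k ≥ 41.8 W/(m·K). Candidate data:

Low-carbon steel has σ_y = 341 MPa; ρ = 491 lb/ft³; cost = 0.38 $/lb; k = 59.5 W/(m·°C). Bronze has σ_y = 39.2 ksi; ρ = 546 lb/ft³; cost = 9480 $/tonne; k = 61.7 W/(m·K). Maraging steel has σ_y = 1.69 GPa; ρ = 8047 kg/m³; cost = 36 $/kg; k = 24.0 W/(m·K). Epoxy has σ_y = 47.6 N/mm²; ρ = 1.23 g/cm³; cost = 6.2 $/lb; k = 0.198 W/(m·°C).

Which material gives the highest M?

Screen on constraints: cost ≤ 25 $/kg; k ≥ 41.8 W/(m·K). Survivors: low-carbon steel, bronze.
Normalizing units and computing the index:
  low-carbon steel: σ_y = 341.0 MPa, ρ = 7865 kg/m³
  bronze: σ_y = 270.3 MPa, ρ = 8746 kg/m³
  low-carbon steel: M = 6.21×10⁻³
  bronze: M = 4.78×10⁻³
Low-carbon steel ranks first.

low-carbon steel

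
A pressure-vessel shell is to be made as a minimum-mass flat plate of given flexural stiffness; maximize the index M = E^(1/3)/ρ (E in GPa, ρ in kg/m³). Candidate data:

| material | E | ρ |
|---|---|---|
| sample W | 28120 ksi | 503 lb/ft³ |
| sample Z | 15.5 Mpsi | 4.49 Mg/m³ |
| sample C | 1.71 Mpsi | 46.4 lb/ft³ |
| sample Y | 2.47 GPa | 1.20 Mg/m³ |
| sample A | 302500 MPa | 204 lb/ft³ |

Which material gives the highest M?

After converting to SI:
  sample W: E = 193.9 GPa, ρ = 8057 kg/m³
  sample Z: E = 106.9 GPa, ρ = 4490 kg/m³
  sample C: E = 11.79 GPa, ρ = 743.3 kg/m³
  sample Y: E = 2.470 GPa, ρ = 1200 kg/m³
  sample A: E = 302.5 GPa, ρ = 3268 kg/m³
  sample C: M = 3.06×10⁻³
  sample A: M = 2.05×10⁻³
  sample Y: M = 1.13×10⁻³
  sample Z: M = 1.06×10⁻³
  sample W: M = 0.718×10⁻³
Sample C has the largest M.

sample C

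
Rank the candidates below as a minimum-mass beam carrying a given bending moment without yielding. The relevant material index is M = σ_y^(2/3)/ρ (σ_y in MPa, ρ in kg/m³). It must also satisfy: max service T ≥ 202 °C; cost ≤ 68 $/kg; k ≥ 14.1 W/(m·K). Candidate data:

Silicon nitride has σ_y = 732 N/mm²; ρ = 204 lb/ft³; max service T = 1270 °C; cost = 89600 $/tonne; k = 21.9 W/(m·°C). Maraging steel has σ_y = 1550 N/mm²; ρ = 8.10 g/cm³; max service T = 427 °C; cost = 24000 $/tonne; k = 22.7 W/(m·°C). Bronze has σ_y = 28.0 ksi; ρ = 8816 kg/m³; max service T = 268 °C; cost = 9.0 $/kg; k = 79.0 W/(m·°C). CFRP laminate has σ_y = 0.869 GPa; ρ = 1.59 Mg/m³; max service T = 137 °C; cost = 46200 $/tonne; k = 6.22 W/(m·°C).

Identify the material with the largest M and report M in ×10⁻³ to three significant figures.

maraging steel, M = 16.5×10⁻³

Screen on constraints: max service T ≥ 202 °C; cost ≤ 68 $/kg; k ≥ 14.1 W/(m·K). Survivors: maraging steel, bronze.
Convert each candidate to consistent units, then evaluate M:
  maraging steel: σ_y = 1550 MPa, ρ = 8100 kg/m³
  bronze: σ_y = 193.1 MPa, ρ = 8816 kg/m³
  maraging steel: M = 16.5×10⁻³
  bronze: M = 3.79×10⁻³
The maximum is for maraging steel.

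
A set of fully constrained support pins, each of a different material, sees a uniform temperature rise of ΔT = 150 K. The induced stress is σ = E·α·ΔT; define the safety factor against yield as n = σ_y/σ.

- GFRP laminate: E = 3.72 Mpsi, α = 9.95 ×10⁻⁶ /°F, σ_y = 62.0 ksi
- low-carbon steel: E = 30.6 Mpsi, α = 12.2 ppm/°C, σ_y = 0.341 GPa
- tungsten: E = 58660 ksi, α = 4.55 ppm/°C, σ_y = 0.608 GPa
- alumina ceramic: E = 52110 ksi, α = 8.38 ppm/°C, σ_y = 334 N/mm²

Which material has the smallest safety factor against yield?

alumina ceramic

In consistent units (E in GPa, α in ×10⁻⁶/K, σ_y in MPa):
  GFRP laminate: E = 25.65, α = 17.9, σ_y = 427.5 → σ = 68.9 MPa, n = 6.20
  low-carbon steel: E = 211.0, α = 12.2, σ_y = 341.0 → σ = 386 MPa, n = 0.883
  tungsten: E = 404.4, α = 4.55, σ_y = 608.0 → σ = 276 MPa, n = 2.20
  alumina ceramic: E = 359.3, α = 8.38, σ_y = 334.0 → σ = 452 MPa, n = 0.740
Smallest n: alumina ceramic with n = 0.740.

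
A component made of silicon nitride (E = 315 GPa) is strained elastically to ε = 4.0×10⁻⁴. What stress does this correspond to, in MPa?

σ = E·ε = 315000 MPa × 4.0×10⁻⁴ = 126 MPa.

126 MPa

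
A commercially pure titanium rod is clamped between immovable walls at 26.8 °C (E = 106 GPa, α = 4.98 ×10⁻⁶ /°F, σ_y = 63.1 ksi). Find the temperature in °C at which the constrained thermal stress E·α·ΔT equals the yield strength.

485 °C

α = 4.98×10⁻⁶/°F × 9/5 = 8.96×10⁻⁶/K.
σ_y = 63.1 ksi = 435.1 MPa.
E·α·ΔT = 435.1 MPa ⇒ ΔT = 435.1 / (106.0×10³ × 8.96×10⁻⁶) = 457.9 K.
T = 26.8 + 457.9 = 484.7 °C.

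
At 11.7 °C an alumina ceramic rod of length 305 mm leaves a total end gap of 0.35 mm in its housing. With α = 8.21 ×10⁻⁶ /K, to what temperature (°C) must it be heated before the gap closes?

α·L₀·ΔT = 0.35 mm ⇒ ΔT = 0.35 / (8.21×10⁻⁶ × 305.0) = 139.8 K.
T = 11.7 + 139.8 = 151.5 °C.

151 °C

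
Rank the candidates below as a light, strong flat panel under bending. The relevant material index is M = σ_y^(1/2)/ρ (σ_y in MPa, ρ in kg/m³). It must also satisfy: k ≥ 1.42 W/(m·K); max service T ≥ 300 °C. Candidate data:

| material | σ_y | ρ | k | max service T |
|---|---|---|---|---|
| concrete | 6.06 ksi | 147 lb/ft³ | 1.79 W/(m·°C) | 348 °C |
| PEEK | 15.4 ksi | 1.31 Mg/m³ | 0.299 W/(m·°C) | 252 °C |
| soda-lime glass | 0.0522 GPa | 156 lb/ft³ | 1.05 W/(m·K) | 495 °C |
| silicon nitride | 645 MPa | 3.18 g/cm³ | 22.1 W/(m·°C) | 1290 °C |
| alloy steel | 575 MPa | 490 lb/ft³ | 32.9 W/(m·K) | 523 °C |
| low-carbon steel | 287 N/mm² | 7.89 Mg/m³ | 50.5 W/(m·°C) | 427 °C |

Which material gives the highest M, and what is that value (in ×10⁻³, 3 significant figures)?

Screen on constraints: k ≥ 1.42 W/(m·K); max service T ≥ 300 °C. Survivors: concrete, silicon nitride, alloy steel, low-carbon steel.
In SI units:
  concrete: σ_y = 41.78 MPa, ρ = 2355 kg/m³
  silicon nitride: σ_y = 645.0 MPa, ρ = 3180 kg/m³
  alloy steel: σ_y = 575.0 MPa, ρ = 7849 kg/m³
  low-carbon steel: σ_y = 287.0 MPa, ρ = 7890 kg/m³
  silicon nitride: M = 7.99×10⁻³
  alloy steel: M = 3.06×10⁻³
  concrete: M = 2.75×10⁻³
  low-carbon steel: M = 2.15×10⁻³
Highest index: silicon nitride.

silicon nitride, M = 7.99×10⁻³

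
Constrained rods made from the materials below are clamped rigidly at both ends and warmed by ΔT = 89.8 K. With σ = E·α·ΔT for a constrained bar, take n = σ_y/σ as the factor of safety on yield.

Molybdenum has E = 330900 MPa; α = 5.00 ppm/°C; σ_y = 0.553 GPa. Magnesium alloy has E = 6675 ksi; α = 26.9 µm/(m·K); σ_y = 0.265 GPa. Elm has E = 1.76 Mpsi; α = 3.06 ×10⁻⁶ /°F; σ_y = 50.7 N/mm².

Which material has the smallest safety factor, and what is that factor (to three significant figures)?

magnesium alloy, n = 2.38

With everything in SI (GPa, ×10⁻⁶/K, MPa):
  molybdenum: E = 330.9, α = 5.00, σ_y = 553.0 → σ = 149 MPa, n = 3.72
  magnesium alloy: E = 46.02, α = 26.9, σ_y = 265.0 → σ = 111 MPa, n = 2.38
  elm: E = 12.13, α = 5.51, σ_y = 50.70 → σ = 6.00 MPa, n = 8.45
The minimum is magnesium alloy at n = 2.38.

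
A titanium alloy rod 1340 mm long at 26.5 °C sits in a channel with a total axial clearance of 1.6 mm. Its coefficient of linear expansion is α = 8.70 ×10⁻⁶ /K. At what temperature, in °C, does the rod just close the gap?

α·L₀·ΔT = 1.6 mm ⇒ ΔT = 1.6 / (8.70×10⁻⁶ × 1340.0) = 137.2 K.
T = 26.5 + 137.2 = 163.7 °C.

164 °C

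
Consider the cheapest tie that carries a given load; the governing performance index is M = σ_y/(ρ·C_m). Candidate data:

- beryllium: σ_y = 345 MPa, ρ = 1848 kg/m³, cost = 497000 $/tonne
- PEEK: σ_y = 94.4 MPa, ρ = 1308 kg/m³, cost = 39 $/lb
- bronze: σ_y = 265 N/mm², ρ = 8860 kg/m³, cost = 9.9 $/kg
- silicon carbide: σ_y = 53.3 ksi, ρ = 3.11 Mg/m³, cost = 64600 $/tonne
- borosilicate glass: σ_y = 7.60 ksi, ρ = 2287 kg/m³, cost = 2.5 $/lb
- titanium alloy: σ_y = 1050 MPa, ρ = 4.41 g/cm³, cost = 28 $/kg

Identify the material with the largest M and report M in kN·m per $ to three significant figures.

titanium alloy, M = 8.50 kN·m per $

In SI units:
  beryllium: σ_y = 345.0 MPa, ρ = 1848 kg/m³, cost = 497.0 $/kg
  PEEK: σ_y = 94.40 MPa, ρ = 1308 kg/m³, cost = 85.98 $/kg
  bronze: σ_y = 265.0 MPa, ρ = 8860 kg/m³, cost = 9.900 $/kg
  silicon carbide: σ_y = 367.5 MPa, ρ = 3110 kg/m³, cost = 64.60 $/kg
  borosilicate glass: σ_y = 52.40 MPa, ρ = 2287 kg/m³, cost = 5.511 $/kg
  titanium alloy: σ_y = 1050 MPa, ρ = 4410 kg/m³, cost = 28.00 $/kg
  titanium alloy: M = 8.50 kN·m per $
  borosilicate glass: M = 4.16 kN·m per $
  bronze: M = 3.02 kN·m per $
  silicon carbide: M = 1.83 kN·m per $
  PEEK: M = 0.839 kN·m per $
  beryllium: M = 0.376 kN·m per $
The maximum is for titanium alloy.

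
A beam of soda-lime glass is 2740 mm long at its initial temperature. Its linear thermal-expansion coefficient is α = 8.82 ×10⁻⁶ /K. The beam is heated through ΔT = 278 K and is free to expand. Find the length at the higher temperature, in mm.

2746.7 mm

ΔL = α·L₀·ΔT = 8.82×10⁻⁶ × 2740 mm × 278.0 K = 6.72 mm.
L = L₀ + ΔL = 2740 + 6.72 = 2746.7 mm.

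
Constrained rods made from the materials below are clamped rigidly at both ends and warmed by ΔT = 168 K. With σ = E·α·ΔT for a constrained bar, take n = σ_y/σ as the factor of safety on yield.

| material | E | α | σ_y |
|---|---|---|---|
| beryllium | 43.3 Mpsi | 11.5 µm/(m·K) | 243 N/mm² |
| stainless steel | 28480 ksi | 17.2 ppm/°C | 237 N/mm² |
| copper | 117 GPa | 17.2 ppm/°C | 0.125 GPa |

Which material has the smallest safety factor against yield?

Converting E to GPa, α to ×10⁻⁶/K, σ_y to MPa, then σ and n for each:
  beryllium: E = 298.5, α = 11.5, σ_y = 243.0 → σ = 577 MPa, n = 0.421
  stainless steel: E = 196.4, α = 17.2, σ_y = 237.0 → σ = 567 MPa, n = 0.418
  copper: E = 117.0, α = 17.2, σ_y = 125.0 → σ = 338 MPa, n = 0.370
Smallest n: copper with n = 0.370.

copper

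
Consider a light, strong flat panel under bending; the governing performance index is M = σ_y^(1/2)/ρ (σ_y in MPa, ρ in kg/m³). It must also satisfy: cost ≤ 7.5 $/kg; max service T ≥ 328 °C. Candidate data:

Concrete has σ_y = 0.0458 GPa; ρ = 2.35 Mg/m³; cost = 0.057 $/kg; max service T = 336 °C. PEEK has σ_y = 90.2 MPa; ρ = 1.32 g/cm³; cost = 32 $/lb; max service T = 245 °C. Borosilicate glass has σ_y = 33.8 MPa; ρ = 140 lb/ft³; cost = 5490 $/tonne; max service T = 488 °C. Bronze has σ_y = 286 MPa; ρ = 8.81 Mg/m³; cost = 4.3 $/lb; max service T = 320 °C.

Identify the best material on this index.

concrete

Screen on constraints: cost ≤ 7.5 $/kg; max service T ≥ 328 °C. Survivors: concrete, borosilicate glass.
Putting every candidate on a common basis:
  concrete: σ_y = 45.80 MPa, ρ = 2350 kg/m³
  borosilicate glass: σ_y = 33.80 MPa, ρ = 2243 kg/m³
  concrete: M = 2.88×10⁻³
  borosilicate glass: M = 2.59×10⁻³
The maximum is for concrete.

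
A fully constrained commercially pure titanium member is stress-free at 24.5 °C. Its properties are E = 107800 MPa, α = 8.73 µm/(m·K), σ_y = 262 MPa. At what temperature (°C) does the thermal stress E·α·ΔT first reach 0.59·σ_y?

E = 107800 MPa = 107.8 GPa.
E·α·ΔT = 154.6 MPa ⇒ ΔT = 154.6 / (107.8×10³ × 8.73×10⁻⁶) = 164.3 K.
T = 24.5 + 164.3 = 188.8 °C.

189 °C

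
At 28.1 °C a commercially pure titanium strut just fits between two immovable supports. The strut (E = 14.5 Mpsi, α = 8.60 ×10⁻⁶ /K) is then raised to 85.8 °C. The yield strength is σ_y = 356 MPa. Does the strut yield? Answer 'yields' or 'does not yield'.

E = 14.5 Mpsi = 99.97 GPa.
ΔT = 57.70 K. Constrained thermal stress σ = E·α·ΔT = 99.97×10³ MPa × 8.60×10⁻⁶ × 57.70 = 49.6 MPa (compressive).
Compare to σ_y = 356 MPa: σ < σ_y, so it does not yield.

does not yield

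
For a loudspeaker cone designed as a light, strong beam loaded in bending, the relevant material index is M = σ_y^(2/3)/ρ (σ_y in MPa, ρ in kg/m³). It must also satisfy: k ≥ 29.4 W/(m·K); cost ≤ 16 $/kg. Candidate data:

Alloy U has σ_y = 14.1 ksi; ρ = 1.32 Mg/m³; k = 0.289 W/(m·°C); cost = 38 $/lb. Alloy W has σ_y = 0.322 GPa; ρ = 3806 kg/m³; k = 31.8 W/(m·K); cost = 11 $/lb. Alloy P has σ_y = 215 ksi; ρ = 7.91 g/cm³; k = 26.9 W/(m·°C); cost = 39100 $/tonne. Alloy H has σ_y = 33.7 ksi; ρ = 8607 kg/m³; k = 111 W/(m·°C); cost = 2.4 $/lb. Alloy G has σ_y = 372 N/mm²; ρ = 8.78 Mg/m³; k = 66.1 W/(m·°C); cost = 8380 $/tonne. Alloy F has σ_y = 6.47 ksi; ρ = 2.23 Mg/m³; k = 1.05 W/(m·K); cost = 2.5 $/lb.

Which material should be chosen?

Screen on constraints: k ≥ 29.4 W/(m·K); cost ≤ 16 $/kg. Survivors: alloy H, alloy G.
Putting every candidate on a common basis:
  alloy H: σ_y = 232.4 MPa, ρ = 8607 kg/m³
  alloy G: σ_y = 372.0 MPa, ρ = 8780 kg/m³
  alloy G: M = 5.89×10⁻³
  alloy H: M = 4.39×10⁻³
Alloy G ranks first.

alloy G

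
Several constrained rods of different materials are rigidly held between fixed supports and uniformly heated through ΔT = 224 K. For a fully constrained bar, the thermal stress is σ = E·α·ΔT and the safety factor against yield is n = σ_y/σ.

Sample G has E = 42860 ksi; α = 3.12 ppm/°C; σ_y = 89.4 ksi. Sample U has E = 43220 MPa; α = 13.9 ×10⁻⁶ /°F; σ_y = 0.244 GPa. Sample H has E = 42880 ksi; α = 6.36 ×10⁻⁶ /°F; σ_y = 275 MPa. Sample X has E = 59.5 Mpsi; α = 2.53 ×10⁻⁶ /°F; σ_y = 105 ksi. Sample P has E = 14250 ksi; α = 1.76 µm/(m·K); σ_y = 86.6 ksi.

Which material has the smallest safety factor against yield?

Per material, after unit conversion:
  sample G: E = 295.5, α = 3.12, σ_y = 616.4 → σ = 207 MPa, n = 2.98
  sample U: E = 43.22, α = 25.0, σ_y = 244.0 → σ = 242 MPa, n = 1.01
  sample H: E = 295.6, α = 11.4, σ_y = 275.0 → σ = 758 MPa, n = 0.363
  sample X: E = 410.2, α = 4.55, σ_y = 723.9 → σ = 418 MPa, n = 1.73
  sample P: E = 98.25, α = 1.76, σ_y = 597.1 → σ = 38.7 MPa, n = 15.4
The minimum is sample H at n = 0.363.

sample H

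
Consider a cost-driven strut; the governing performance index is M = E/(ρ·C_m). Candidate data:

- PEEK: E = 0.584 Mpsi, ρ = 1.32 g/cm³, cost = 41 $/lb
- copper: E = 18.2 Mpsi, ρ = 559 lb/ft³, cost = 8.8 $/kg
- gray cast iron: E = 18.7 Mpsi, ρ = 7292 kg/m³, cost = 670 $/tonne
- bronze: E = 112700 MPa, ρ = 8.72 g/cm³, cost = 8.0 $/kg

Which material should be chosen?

Normalizing units and computing the index:
  PEEK: E = 4.027 GPa, ρ = 1320 kg/m³, cost = 90.39 $/kg
  copper: E = 125.5 GPa, ρ = 8954 kg/m³, cost = 8.800 $/kg
  gray cast iron: E = 128.9 GPa, ρ = 7292 kg/m³, cost = 0.6700 $/kg
  bronze: E = 112.7 GPa, ρ = 8720 kg/m³, cost = 8.000 $/kg
  gray cast iron: M = 26.4 MN·m per $
  bronze: M = 1.62 MN·m per $
  copper: M = 1.59 MN·m per $
  PEEK: M = 0.0337 MN·m per $
Highest index: gray cast iron.

gray cast iron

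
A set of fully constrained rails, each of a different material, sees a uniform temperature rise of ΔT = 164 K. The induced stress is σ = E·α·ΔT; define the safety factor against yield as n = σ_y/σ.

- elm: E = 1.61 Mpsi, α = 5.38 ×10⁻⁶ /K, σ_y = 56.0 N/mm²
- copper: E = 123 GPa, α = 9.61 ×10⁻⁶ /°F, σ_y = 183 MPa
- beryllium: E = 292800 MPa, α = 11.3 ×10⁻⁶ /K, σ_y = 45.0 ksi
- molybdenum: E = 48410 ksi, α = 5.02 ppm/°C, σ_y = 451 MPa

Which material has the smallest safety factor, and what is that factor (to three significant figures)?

copper, n = 0.524

In consistent units (E in GPa, α in ×10⁻⁶/K, σ_y in MPa):
  elm: E = 11.10, α = 5.38, σ_y = 56.00 → σ = 9.79 MPa, n = 5.72
  copper: E = 123.0, α = 17.3, σ_y = 183.0 → σ = 349 MPa, n = 0.524
  beryllium: E = 292.8, α = 11.3, σ_y = 310.3 → σ = 543 MPa, n = 0.572
  molybdenum: E = 333.8, α = 5.02, σ_y = 451.0 → σ = 275 MPa, n = 1.64
Smallest n: copper with n = 0.524.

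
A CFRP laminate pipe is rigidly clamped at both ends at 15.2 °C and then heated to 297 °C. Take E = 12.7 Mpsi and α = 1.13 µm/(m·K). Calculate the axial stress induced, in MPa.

E = 12.7 Mpsi = 87.56 GPa.
ΔT = 281.8 K. Constrained thermal stress σ = E·α·ΔT = 87.56×10³ MPa × 1.13×10⁻⁶ × 281.8 = 27.9 MPa (compressive).

27.9 MPa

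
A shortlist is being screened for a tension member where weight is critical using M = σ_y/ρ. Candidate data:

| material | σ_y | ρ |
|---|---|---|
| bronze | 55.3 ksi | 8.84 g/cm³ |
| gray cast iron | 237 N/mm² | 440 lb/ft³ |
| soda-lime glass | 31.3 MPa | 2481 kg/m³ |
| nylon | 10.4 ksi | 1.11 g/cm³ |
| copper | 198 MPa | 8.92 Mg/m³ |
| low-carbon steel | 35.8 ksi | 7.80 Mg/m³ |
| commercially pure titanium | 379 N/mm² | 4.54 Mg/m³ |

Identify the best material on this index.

In SI units:
  bronze: σ_y = 381.3 MPa, ρ = 8840 kg/m³
  gray cast iron: σ_y = 237.0 MPa, ρ = 7048 kg/m³
  soda-lime glass: σ_y = 31.30 MPa, ρ = 2481 kg/m³
  nylon: σ_y = 71.71 MPa, ρ = 1110 kg/m³
  copper: σ_y = 198.0 MPa, ρ = 8920 kg/m³
  low-carbon steel: σ_y = 246.8 MPa, ρ = 7800 kg/m³
  commercially pure titanium: σ_y = 379.0 MPa, ρ = 4540 kg/m³
  commercially pure titanium: M = 83.5 kN·m/kg
  nylon: M = 64.6 kN·m/kg
  bronze: M = 43.1 kN·m/kg
  gray cast iron: M = 33.6 kN·m/kg
  low-carbon steel: M = 31.6 kN·m/kg
  copper: M = 22.2 kN·m/kg
  soda-lime glass: M = 12.6 kN·m/kg
Commercially pure titanium has the largest M.

commercially pure titanium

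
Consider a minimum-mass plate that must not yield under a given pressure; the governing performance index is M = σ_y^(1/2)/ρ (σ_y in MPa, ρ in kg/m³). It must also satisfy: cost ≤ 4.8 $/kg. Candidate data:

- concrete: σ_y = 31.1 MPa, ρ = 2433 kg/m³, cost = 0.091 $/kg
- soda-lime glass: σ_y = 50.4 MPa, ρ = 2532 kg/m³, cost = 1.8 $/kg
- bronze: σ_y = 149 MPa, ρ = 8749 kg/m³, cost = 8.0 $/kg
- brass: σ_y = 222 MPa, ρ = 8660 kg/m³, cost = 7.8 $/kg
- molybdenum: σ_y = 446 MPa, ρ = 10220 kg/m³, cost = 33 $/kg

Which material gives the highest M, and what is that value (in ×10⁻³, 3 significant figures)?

Screen on constraints: cost ≤ 4.8 $/kg. Survivors: concrete, soda-lime glass.
Evaluate M for each candidate:
  soda-lime glass: M = 2.80×10⁻³
  concrete: M = 2.29×10⁻³
Soda-lime glass ranks first.

soda-lime glass, M = 2.80×10⁻³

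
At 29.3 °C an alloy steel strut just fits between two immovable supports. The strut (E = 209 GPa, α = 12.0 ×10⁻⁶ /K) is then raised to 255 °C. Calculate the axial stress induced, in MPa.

566 MPa

ΔT = 225.7 K. Constrained thermal stress σ = E·α·ΔT = 209.0×10³ MPa × 12.0×10⁻⁶ × 225.7 = 566 MPa (compressive).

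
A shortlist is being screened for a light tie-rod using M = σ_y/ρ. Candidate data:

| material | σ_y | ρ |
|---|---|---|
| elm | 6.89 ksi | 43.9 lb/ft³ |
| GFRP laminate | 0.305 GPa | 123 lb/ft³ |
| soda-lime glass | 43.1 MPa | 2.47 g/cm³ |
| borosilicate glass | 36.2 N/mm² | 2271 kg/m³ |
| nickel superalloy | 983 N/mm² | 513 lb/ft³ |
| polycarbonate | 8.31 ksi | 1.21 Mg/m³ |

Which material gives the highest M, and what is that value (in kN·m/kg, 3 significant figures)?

GFRP laminate, M = 155 kN·m/kg

Normalizing units and computing the index:
  elm: σ_y = 47.50 MPa, ρ = 703.2 kg/m³
  GFRP laminate: σ_y = 305.0 MPa, ρ = 1970 kg/m³
  soda-lime glass: σ_y = 43.10 MPa, ρ = 2470 kg/m³
  borosilicate glass: σ_y = 36.20 MPa, ρ = 2271 kg/m³
  nickel superalloy: σ_y = 983.0 MPa, ρ = 8217 kg/m³
  polycarbonate: σ_y = 57.30 MPa, ρ = 1210 kg/m³
  GFRP laminate: M = 155 kN·m/kg
  nickel superalloy: M = 120 kN·m/kg
  elm: M = 67.6 kN·m/kg
  polycarbonate: M = 47.4 kN·m/kg
  soda-lime glass: M = 17.4 kN·m/kg
  borosilicate glass: M = 15.9 kN·m/kg
Highest index: GFRP laminate.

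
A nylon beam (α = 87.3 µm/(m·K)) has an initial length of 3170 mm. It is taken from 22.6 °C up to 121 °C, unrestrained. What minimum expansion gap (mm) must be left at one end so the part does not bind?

27.2 mm

ΔT = 121 − 22.6 = 98.40 K.
ΔL = α·L₀·ΔT = 87.3×10⁻⁶ × 3170 mm × 98.40 K = 27.2 mm.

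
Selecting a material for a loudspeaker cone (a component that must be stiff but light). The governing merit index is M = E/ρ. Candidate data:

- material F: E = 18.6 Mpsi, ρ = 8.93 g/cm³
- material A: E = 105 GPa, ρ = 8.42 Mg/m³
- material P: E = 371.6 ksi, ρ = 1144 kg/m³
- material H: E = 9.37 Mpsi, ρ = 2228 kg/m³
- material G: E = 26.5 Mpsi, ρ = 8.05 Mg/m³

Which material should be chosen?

material H

Convert each candidate to consistent units, then evaluate M:
  material F: E = 128.2 GPa, ρ = 8930 kg/m³
  material A: E = 105.0 GPa, ρ = 8420 kg/m³
  material P: E = 2.562 GPa, ρ = 1144 kg/m³
  material H: E = 64.60 GPa, ρ = 2228 kg/m³
  material G: E = 182.7 GPa, ρ = 8050 kg/m³
  material H: M = 29.0 MN·m/kg
  material G: M = 22.7 MN·m/kg
  material F: M = 14.4 MN·m/kg
  material A: M = 12.5 MN·m/kg
  material P: M = 2.24 MN·m/kg
Material H ranks first.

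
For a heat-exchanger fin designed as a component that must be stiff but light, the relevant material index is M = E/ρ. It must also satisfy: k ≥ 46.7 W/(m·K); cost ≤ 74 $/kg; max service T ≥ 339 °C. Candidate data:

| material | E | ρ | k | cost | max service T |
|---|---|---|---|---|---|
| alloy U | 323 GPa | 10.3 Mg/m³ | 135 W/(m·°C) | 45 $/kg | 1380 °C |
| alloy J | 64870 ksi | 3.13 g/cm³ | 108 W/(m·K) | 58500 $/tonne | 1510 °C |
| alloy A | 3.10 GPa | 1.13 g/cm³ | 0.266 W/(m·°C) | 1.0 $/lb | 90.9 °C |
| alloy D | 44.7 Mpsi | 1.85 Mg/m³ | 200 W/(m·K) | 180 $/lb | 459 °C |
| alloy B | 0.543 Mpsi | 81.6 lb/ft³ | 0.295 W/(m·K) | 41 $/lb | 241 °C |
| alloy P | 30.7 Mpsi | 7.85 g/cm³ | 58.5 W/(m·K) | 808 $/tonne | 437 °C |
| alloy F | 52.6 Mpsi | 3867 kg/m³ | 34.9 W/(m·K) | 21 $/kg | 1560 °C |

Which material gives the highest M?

Screen on constraints: k ≥ 46.7 W/(m·K); cost ≤ 74 $/kg; max service T ≥ 339 °C. Survivors: alloy U, alloy J, alloy P.
In SI units:
  alloy U: E = 323.0 GPa, ρ = 10300 kg/m³
  alloy J: E = 447.3 GPa, ρ = 3130 kg/m³
  alloy P: E = 211.7 GPa, ρ = 7850 kg/m³
  alloy J: M = 143 MN·m/kg
  alloy U: M = 31.4 MN·m/kg
  alloy P: M = 27.0 MN·m/kg
Highest index: alloy J.

alloy J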